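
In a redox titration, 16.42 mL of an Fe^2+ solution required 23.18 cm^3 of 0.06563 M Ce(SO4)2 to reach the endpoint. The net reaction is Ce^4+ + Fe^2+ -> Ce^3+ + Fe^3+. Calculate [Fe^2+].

0.0926 M

n(Ce(SO4)2) = 0.06563 x 0.02318 = 0.001521 mol.
From the balanced equation, 1 mol Ce(SO4)2 reacts with 1 mol Fe^2+, so n(Fe^2+) = 0.001521 x 1/1 = 0.001521 mol.
[Fe^2+] = 0.001521 / 0.01642 L = 0.0926 M.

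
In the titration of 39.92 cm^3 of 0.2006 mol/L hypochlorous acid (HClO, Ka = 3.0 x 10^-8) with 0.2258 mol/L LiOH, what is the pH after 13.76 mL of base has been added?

7.32

Initial n(HClO) = 0.2006 x 0.03992 = 0.008008 mol.
n(LiOH) added = 0.2258 x 0.01376 = 0.003107 mol, converting that many moles of HClO to ClO-.
Remaining n(HClO) = 0.004901 mol; n(ClO-) = 0.003107 mol.
By Henderson-Hasselbalch, pH = pKa + log([A^-]/[HA]) = 7.52 + log(0.003107/0.004901) = 7.52 + (-0.20) = 7.32.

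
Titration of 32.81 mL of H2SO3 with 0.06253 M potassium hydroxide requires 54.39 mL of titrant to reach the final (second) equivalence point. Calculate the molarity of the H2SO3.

0.0518 M

n(KOH) = 0.06253 x 0.05439 = 0.003401 mol.
At the final (second) equivalence point, 2 mol OH^- react per mol H2SO3, so n(H2SO3) = 0.003401 / 2 = 0.001701 mol.
[H2SO3] = 0.001701 / 0.03281 L = 0.0518 M.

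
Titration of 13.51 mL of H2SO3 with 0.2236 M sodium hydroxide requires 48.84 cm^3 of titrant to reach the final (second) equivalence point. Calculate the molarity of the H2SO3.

0.404 M

n(NaOH) = 0.2236 x 0.04884 = 0.01092 mol.
At the final (second) equivalence point, 2 mol OH^- react per mol H2SO3, so n(H2SO3) = 0.01092 / 2 = 0.005460 mol.
[H2SO3] = 0.005460 / 0.01351 L = 0.404 M.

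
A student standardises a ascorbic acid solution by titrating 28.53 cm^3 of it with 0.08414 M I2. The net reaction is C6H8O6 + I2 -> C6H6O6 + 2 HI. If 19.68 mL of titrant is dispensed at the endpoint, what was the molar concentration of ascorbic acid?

0.0580 M

n(I2) = 0.08414 x 0.01968 = 0.001656 mol.
From the balanced equation, 1 mol I2 reacts with 1 mol ascorbic acid, so n(ascorbic acid) = 0.001656 x 1/1 = 0.001656 mol.
[ascorbic acid] = 0.001656 / 0.02853 L = 0.0580 M.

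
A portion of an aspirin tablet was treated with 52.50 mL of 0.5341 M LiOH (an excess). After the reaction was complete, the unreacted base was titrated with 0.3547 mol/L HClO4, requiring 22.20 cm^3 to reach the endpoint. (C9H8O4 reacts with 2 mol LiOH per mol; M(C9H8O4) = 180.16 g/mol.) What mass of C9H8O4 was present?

1.82 g

Total n(LiOH) added = 0.5341 x 0.05250 = 0.02804 mol.
n(HClO4) used = 0.3547 x 0.02220 = 0.007874 mol, which equals the excess n(LiOH).
So n(LiOH) consumed by the sample = 0.02804 - 0.007874 = 0.02017 mol.
n(C9H8O4) = 0.02017 / 2 = 0.01008 mol.
mass = 0.01008 mol x 180.16 g/mol = 1.82 g.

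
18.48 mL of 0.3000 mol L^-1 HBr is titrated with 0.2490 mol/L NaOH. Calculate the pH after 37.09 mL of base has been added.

n(acid) = 0.3000 x 0.01848 = 0.005544 mol; n(NaOH) added = 0.2490 x 0.03709 = 0.009235 mol.
Base is in excess by 0.009235 - 0.005544 = 0.003691 mol in a total volume of 0.05557 L.
[OH^-] = 0.003691/0.05557 = 0.06643 M, so pOH = 1.18 and pH = 14.00 - 1.18 = 12.82.

12.82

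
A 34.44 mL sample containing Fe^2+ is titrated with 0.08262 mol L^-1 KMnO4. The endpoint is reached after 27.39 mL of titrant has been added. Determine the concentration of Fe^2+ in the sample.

n(KMnO4) = 0.08262 x 0.02739 = 0.002263 mol.
From the balanced equation, 1 mol KMnO4 reacts with 5 mol Fe^2+, so n(Fe^2+) = 0.002263 x 5/1 = 0.01131 mol.
[Fe^2+] = 0.01131 / 0.03444 L = 0.329 M.

0.329 M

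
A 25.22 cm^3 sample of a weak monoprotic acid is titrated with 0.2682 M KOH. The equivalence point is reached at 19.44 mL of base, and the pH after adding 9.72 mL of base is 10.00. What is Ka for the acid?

1.0 x 10^-10

9.72 mL is half of the equivalence volume, so this is the half-equivalence point where [HA] = [A^-].
At half-equivalence pH = pKa, so pKa = 10.00.
Ka = 10^(-10.00) = 1.0 x 10^-10.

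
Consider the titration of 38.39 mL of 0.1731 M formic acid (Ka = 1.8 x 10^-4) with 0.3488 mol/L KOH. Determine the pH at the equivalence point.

n(HCOOH) = 0.1731 x 0.03839 = 0.006645 mol; V(KOH) at equivalence = 0.006645/0.3488 = 0.01905 L.
At equivalence all the acid is converted to HCOO-; total volume = 0.03839 + 0.01905 = 0.05744 L, so [HCOO-] = 0.006645/0.05744 = 0.1157 M.
Kb = Kw/Ka = 1.0e-14 / 1.8 x 10^-4 = 5.56e-11.
[OH^-] = sqrt(Kb x [HCOO-]) = sqrt(5.56e-11 x 0.1157) = 2.54e-6 M.
pOH = 5.60, so pH = 14.00 - 5.60 = 8.40.

8.40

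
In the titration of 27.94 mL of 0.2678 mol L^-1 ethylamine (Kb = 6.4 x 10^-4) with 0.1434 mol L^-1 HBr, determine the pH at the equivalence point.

n(C2H5NH2) = 0.2678 x 0.02794 = 0.007482 mol; V(HBr) at equivalence = 0.007482/0.1434 = 0.05218 L.
At equivalence the base is fully converted to C2H5NH3+; total volume = 0.08012 L, so [C2H5NH3+] = 0.007482/0.08012 = 0.09339 M.
Ka(C2H5NH3+) = Kw/Kb = 1.0e-14 / 6.4 x 10^-4 = 1.56e-11.
[H^+] = sqrt(Ka x [C2H5NH3+]) = sqrt(1.56e-11 x 0.09339) = 1.21e-6 M.
pH = -log(1.21e-6) = 5.92.

5.92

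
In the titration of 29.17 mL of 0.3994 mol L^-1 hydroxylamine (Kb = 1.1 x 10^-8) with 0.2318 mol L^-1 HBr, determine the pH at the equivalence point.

n(NH2OH) = 0.3994 x 0.02917 = 0.01165 mol; V(HBr) at equivalence = 0.01165/0.2318 = 0.05026 L.
At equivalence the base is fully converted to NH3OH+; total volume = 0.07943 L, so [NH3OH+] = 0.01165/0.07943 = 0.1467 M.
Ka(NH3OH+) = Kw/Kb = 1.0e-14 / 1.1 x 10^-8 = 9.09e-7.
[H^+] = sqrt(Ka x [NH3OH+]) = sqrt(9.09e-7 x 0.1467) = 0.000365 M.
pH = -log(0.000365) = 3.44.

3.44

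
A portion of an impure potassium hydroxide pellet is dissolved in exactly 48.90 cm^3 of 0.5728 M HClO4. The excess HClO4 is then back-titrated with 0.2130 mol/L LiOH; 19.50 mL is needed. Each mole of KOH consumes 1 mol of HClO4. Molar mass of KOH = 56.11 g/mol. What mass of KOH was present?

Total n(HClO4) added = 0.5728 x 0.04890 = 0.02801 mol.
n(LiOH) used = 0.2130 x 0.01950 = 0.004154 mol, which equals the excess n(HClO4).
So n(HClO4) consumed by the sample = 0.02801 - 0.004154 = 0.02386 mol.
n(KOH) = 0.02386 / 1 = 0.02386 mol.
mass = 0.02386 mol x 56.11 g/mol = 1.34 g.

1.34 g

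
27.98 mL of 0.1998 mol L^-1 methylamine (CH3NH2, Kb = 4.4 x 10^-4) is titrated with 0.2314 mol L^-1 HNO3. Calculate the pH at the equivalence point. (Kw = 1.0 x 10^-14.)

5.81

n(CH3NH2) = 0.1998 x 0.02798 = 0.005590 mol; V(HNO3) at equivalence = 0.005590/0.2314 = 0.02416 L.
At equivalence the base is fully converted to CH3NH3+; total volume = 0.05214 L, so [CH3NH3+] = 0.005590/0.05214 = 0.1072 M.
Ka(CH3NH3+) = Kw/Kb = 1.0e-14 / 4.4 x 10^-4 = 2.27e-11.
[H^+] = sqrt(Ka x [CH3NH3+]) = sqrt(2.27e-11 x 0.1072) = 1.56e-6 M.
pH = -log(1.56e-6) = 5.81.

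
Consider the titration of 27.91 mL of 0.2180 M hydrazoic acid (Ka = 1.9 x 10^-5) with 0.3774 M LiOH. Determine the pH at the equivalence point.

n(HN3) = 0.2180 x 0.02791 = 0.006084 mol; V(LiOH) at equivalence = 0.006084/0.3774 = 0.01612 L.
At equivalence all the acid is converted to N3-; total volume = 0.02791 + 0.01612 = 0.04403 L, so [N3-] = 0.006084/0.04403 = 0.1382 M.
Kb = Kw/Ka = 1.0e-14 / 1.9 x 10^-5 = 5.26e-10.
[OH^-] = sqrt(Kb x [N3-]) = sqrt(5.26e-10 x 0.1382) = 8.53e-6 M.
pOH = 5.07, so pH = 14.00 - 5.07 = 8.93.

8.93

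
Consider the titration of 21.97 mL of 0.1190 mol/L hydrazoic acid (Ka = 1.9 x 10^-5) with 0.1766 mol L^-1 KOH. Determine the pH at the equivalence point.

n(HN3) = 0.1190 x 0.02197 = 0.002614 mol; V(KOH) at equivalence = 0.002614/0.1766 = 0.01480 L.
At equivalence all the acid is converted to N3-; total volume = 0.02197 + 0.01480 = 0.03677 L, so [N3-] = 0.002614/0.03677 = 0.07109 M.
Kb = Kw/Ka = 1.0e-14 / 1.9 x 10^-5 = 5.26e-10.
[OH^-] = sqrt(Kb x [N3-]) = sqrt(5.26e-10 x 0.07109) = 6.12e-6 M.
pOH = 5.21, so pH = 14.00 - 5.21 = 8.79.

8.79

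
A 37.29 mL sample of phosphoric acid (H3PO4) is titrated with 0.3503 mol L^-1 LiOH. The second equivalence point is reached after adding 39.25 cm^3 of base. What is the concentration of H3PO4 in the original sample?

n(LiOH) = 0.3503 x 0.03925 = 0.01375 mol.
At the second equivalence point, 2 mol OH^- react per mol H3PO4, so n(H3PO4) = 0.01375 / 2 = 0.006875 mol.
[H3PO4] = 0.006875 / 0.03729 L = 0.184 M.

0.184 M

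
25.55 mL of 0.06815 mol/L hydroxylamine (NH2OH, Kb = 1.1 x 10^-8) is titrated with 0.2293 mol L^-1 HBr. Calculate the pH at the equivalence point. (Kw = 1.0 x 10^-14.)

3.66

n(NH2OH) = 0.06815 x 0.02555 = 0.001741 mol; V(HBr) at equivalence = 0.001741/0.2293 = 0.007594 L.
At equivalence the base is fully converted to NH3OH+; total volume = 0.03314 L, so [NH3OH+] = 0.001741/0.03314 = 0.05254 M.
Ka(NH3OH+) = Kw/Kb = 1.0e-14 / 1.1 x 10^-8 = 9.09e-7.
[H^+] = sqrt(Ka x [NH3OH+]) = sqrt(9.09e-7 x 0.05254) = 0.000219 M.
pH = -log(0.000219) = 3.66.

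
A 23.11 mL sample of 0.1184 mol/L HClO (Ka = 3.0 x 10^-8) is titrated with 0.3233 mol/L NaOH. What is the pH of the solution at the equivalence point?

n(HClO) = 0.1184 x 0.02311 = 0.002736 mol; V(NaOH) at equivalence = 0.002736/0.3233 = 0.008463 L.
At equivalence all the acid is converted to ClO-; total volume = 0.02311 + 0.008463 = 0.03157 L, so [ClO-] = 0.002736/0.03157 = 0.08666 M.
Kb = Kw/Ka = 1.0e-14 / 3.0 x 10^-8 = 3.33e-7.
[OH^-] = sqrt(Kb x [ClO-]) = sqrt(3.33e-7 x 0.08666) = 0.000170 M.
pOH = 3.77, so pH = 14.00 - 3.77 = 10.23.

10.23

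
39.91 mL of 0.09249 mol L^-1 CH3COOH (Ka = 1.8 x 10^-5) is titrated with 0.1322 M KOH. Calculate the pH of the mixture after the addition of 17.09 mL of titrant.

4.94

Initial n(CH3COOH) = 0.09249 x 0.03991 = 0.003691 mol.
n(KOH) added = 0.1322 x 0.01709 = 0.002259 mol, converting that many moles of CH3COOH to CH3COO-.
Remaining n(CH3COOH) = 0.001432 mol; n(CH3COO-) = 0.002259 mol.
By Henderson-Hasselbalch, pH = pKa + log([A^-]/[HA]) = 4.74 + log(0.002259/0.001432) = 4.74 + (+0.20) = 4.94.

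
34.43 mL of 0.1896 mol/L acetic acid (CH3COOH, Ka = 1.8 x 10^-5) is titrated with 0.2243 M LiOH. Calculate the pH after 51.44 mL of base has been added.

n(acid) = 0.1896 x 0.03443 = 0.006528 mol; n(LiOH) added = 0.2243 x 0.05144 = 0.01154 mol.
Base is in excess by 0.01154 - 0.006528 = 0.005010 mol in a total volume of 0.08587 L.
[OH^-] = 0.005010/0.08587 = 0.05834 M, so pOH = 1.23 and pH = 14.00 - 1.23 = 12.77.

12.77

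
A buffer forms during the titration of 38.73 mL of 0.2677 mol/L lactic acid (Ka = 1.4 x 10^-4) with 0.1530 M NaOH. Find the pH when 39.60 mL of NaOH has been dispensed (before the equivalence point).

4.00

Initial n(HC3H5O3) = 0.2677 x 0.03873 = 0.01037 mol.
n(NaOH) added = 0.1530 x 0.03960 = 0.006059 mol, converting that many moles of HC3H5O3 to C3H5O3-.
Remaining n(HC3H5O3) = 0.004309 mol; n(C3H5O3-) = 0.006059 mol.
By Henderson-Hasselbalch, pH = pKa + log([A^-]/[HA]) = 3.85 + log(0.006059/0.004309) = 3.85 + (+0.15) = 4.00.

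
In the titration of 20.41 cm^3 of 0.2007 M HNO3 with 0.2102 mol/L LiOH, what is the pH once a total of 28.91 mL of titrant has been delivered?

n(acid) = 0.2007 x 0.02041 = 0.004096 mol; n(LiOH) added = 0.2102 x 0.02891 = 0.006077 mol.
Base is in excess by 0.006077 - 0.004096 = 0.001981 mol in a total volume of 0.04932 L.
[OH^-] = 0.001981/0.04932 = 0.04016 M, so pOH = 1.40 and pH = 14.00 - 1.40 = 12.60.

12.60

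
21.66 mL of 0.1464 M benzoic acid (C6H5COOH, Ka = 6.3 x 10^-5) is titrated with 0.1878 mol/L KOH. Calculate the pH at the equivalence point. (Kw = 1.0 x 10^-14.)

8.56

n(C6H5COOH) = 0.1464 x 0.02166 = 0.003171 mol; V(KOH) at equivalence = 0.003171/0.1878 = 0.01689 L.
At equivalence all the acid is converted to C6H5COO-; total volume = 0.02166 + 0.01689 = 0.03855 L, so [C6H5COO-] = 0.003171/0.03855 = 0.08227 M.
Kb = Kw/Ka = 1.0e-14 / 6.3 x 10^-5 = 1.59e-10.
[OH^-] = sqrt(Kb x [C6H5COO-]) = sqrt(1.59e-10 x 0.08227) = 3.61e-6 M.
pOH = 5.44, so pH = 14.00 - 5.44 = 8.56.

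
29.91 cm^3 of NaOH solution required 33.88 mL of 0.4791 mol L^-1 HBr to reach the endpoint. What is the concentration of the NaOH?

n(HBr) delivered = 0.4791 x 0.03388 = 0.01623 mol.
For a 1:1 reaction, n(NaOH) = 0.01623 mol.
[NaOH] = 0.01623 mol / 0.02991 L = 0.543 M.

0.543 M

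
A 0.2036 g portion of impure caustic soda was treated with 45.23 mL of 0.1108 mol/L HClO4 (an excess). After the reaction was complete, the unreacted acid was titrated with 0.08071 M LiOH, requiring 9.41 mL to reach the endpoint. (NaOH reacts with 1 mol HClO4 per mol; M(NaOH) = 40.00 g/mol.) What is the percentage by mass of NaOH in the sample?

Total n(HClO4) added = 0.1108 x 0.04523 = 0.005011 mol.
n(LiOH) used = 0.08071 x 0.009410 = 0.0007595 mol, which equals the excess n(HClO4).
So n(HClO4) consumed by the sample = 0.005011 - 0.0007595 = 0.004252 mol.
n(NaOH) = 0.004252 / 1 = 0.004252 mol.
mass NaOH = 0.004252 x 40.00 = 0.1701 g, so %NaOH = 0.1701/0.2036 x 100 = 83.5%.

83.5%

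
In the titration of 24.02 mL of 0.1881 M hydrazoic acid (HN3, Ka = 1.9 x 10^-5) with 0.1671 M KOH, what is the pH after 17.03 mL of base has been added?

4.95

Initial n(HN3) = 0.1881 x 0.02402 = 0.004518 mol.
n(KOH) added = 0.1671 x 0.01703 = 0.002846 mol, converting that many moles of HN3 to N3-.
Remaining n(HN3) = 0.001672 mol; n(N3-) = 0.002846 mol.
By Henderson-Hasselbalch, pH = pKa + log([A^-]/[HA]) = 4.72 + log(0.002846/0.001672) = 4.72 + (+0.23) = 4.95.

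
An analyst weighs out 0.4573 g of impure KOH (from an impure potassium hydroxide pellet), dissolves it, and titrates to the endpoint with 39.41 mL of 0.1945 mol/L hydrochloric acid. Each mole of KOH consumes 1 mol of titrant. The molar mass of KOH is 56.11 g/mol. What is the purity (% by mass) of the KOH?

n(HCl) = 0.1945 x 0.03941 = 0.007665 mol.
n(KOH) = 0.007665 / 1 = 0.007665 mol.
mass of KOH = 0.007665 x 56.11 = 0.4301 g.
% purity = 0.4301 / 0.4573 x 100 = 94.1%.

94.1%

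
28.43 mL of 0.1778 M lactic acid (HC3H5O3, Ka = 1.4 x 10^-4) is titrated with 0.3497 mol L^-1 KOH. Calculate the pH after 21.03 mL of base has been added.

12.67

n(acid) = 0.1778 x 0.02843 = 0.005055 mol; n(KOH) added = 0.3497 x 0.02103 = 0.007354 mol.
Base is in excess by 0.007354 - 0.005055 = 0.002299 mol in a total volume of 0.04946 L.
[OH^-] = 0.002299/0.04946 = 0.04649 M, so pOH = 1.33 and pH = 14.00 - 1.33 = 12.67.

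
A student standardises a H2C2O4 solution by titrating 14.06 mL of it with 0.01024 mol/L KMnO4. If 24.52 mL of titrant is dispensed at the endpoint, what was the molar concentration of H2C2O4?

0.0446 M

n(KMnO4) = 0.01024 x 0.02452 = 0.0002511 mol.
From the balanced equation, 2 mol KMnO4 reacts with 5 mol H2C2O4, so n(H2C2O4) = 0.0002511 x 5/2 = 0.0006277 mol.
[H2C2O4] = 0.0006277 / 0.01406 L = 0.0446 M.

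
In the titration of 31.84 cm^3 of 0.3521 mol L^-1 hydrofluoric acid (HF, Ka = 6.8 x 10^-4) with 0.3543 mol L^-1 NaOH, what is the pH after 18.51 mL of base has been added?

3.32

Initial n(HF) = 0.3521 x 0.03184 = 0.01121 mol.
n(NaOH) added = 0.3543 x 0.01851 = 0.006558 mol, converting that many moles of HF to F-.
Remaining n(HF) = 0.004653 mol; n(F-) = 0.006558 mol.
By Henderson-Hasselbalch, pH = pKa + log([A^-]/[HA]) = 3.17 + log(0.006558/0.004653) = 3.17 + (+0.15) = 3.32.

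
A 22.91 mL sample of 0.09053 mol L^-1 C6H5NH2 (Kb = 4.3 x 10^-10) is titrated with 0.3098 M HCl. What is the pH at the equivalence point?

2.89

n(C6H5NH2) = 0.09053 x 0.02291 = 0.002074 mol; V(HCl) at equivalence = 0.002074/0.3098 = 0.006695 L.
At equivalence the base is fully converted to C6H5NH3+; total volume = 0.02960 L, so [C6H5NH3+] = 0.002074/0.02960 = 0.07006 M.
Ka(C6H5NH3+) = Kw/Kb = 1.0e-14 / 4.3 x 10^-10 = 2.33e-5.
[H^+] = sqrt(Ka x [C6H5NH3+]) = sqrt(2.33e-5 x 0.07006) = 0.00128 M.
pH = -log(0.00128) = 2.89.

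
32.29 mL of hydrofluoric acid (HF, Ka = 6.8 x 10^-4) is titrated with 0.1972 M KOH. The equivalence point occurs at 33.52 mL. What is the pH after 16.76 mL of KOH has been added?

3.17

16.76 mL is exactly half the equivalence volume (33.52/2), i.e. the half-equivalence point.
There, n(HA) = n(A^-), so pH = pKa = -log(6.8 x 10^-4) = 3.17.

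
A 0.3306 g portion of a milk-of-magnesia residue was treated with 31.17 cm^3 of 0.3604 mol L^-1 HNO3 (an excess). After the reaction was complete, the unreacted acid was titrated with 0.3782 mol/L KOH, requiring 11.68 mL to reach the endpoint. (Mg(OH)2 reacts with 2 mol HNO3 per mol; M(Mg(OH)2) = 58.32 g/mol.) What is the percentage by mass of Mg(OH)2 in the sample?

60.1%

Total n(HNO3) added = 0.3604 x 0.03117 = 0.01123 mol.
n(KOH) used = 0.3782 x 0.01168 = 0.004417 mol, which equals the excess n(HNO3).
So n(HNO3) consumed by the sample = 0.01123 - 0.004417 = 0.006816 mol.
n(Mg(OH)2) = 0.006816 / 2 = 0.003408 mol.
mass Mg(OH)2 = 0.003408 x 58.32 = 0.1988 g, so %Mg(OH)2 = 0.1988/0.3306 x 100 = 60.1%.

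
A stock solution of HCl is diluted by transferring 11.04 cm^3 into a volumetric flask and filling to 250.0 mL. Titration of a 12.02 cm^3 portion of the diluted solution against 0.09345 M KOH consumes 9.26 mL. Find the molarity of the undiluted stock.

n(KOH) = 0.09345 x 0.009260 = 0.0008653 mol.
n(HCl) in the aliquot = 0.0008653 mol.
[diluted HCl] = 0.0008653 / 0.01202 = 0.07199 M.
Dilution factor = 250.0/11.04 = 22.64, so [stock] = 0.07199 x 22.64 = 1.63 M.

1.63 M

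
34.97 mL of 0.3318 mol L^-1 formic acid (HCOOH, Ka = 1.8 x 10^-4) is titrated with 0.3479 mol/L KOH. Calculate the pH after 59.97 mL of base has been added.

n(acid) = 0.3318 x 0.03497 = 0.01160 mol; n(KOH) added = 0.3479 x 0.05997 = 0.02086 mol.
Base is in excess by 0.02086 - 0.01160 = 0.009261 mol in a total volume of 0.09494 L.
[OH^-] = 0.009261/0.09494 = 0.09754 M, so pOH = 1.01 and pH = 14.00 - 1.01 = 12.99.

12.99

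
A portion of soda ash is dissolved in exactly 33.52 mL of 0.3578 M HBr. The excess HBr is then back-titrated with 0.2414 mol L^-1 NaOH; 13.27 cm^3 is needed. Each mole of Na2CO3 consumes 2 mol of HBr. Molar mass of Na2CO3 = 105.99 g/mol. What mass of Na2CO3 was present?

0.466 g

Total n(HBr) added = 0.3578 x 0.03352 = 0.01199 mol.
n(NaOH) used = 0.2414 x 0.01327 = 0.003203 mol, which equals the excess n(HBr).
So n(HBr) consumed by the sample = 0.01199 - 0.003203 = 0.008790 mol.
n(Na2CO3) = 0.008790 / 2 = 0.004395 mol.
mass = 0.004395 mol x 105.99 g/mol = 0.466 g.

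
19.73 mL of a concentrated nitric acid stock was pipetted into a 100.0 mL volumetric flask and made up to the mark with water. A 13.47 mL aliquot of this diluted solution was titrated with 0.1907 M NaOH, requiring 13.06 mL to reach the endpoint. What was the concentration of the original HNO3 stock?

n(NaOH) = 0.1907 x 0.01306 = 0.002491 mol.
n(HNO3) in the aliquot = 0.002491 mol.
[diluted HNO3] = 0.002491 / 0.01347 = 0.1849 M.
Dilution factor = 100.0/19.73 = 5.068, so [stock] = 0.1849 x 5.068 = 0.937 M.

0.937 M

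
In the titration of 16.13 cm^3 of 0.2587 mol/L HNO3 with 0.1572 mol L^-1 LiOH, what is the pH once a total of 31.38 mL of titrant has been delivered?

n(acid) = 0.2587 x 0.01613 = 0.004173 mol; n(LiOH) added = 0.1572 x 0.03138 = 0.004933 mol.
Base is in excess by 0.004933 - 0.004173 = 0.0007601 mol in a total volume of 0.04751 L.
[OH^-] = 0.0007601/0.04751 = 0.01600 M, so pOH = 1.80 and pH = 14.00 - 1.80 = 12.20.

12.20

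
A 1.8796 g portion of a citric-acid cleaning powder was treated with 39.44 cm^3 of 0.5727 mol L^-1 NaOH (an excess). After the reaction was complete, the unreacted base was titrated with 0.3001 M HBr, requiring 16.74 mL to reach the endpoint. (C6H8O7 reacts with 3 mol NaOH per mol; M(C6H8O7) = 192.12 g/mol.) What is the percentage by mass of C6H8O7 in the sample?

59.8%

Total n(NaOH) added = 0.5727 x 0.03944 = 0.02259 mol.
n(HBr) used = 0.3001 x 0.01674 = 0.005024 mol, which equals the excess n(NaOH).
So n(NaOH) consumed by the sample = 0.02259 - 0.005024 = 0.01756 mol.
n(C6H8O7) = 0.01756 / 3 = 0.005855 mol.
mass C6H8O7 = 0.005855 x 192.12 = 1.125 g, so %C6H8O7 = 1.125/1.8796 x 100 = 59.8%.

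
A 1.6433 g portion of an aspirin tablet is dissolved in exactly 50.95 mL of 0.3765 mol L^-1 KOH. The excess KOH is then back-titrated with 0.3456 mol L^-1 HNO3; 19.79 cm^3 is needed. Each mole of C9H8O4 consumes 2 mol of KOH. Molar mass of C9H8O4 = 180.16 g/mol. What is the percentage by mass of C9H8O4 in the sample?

67.7%

Total n(KOH) added = 0.3765 x 0.05095 = 0.01918 mol.
n(HNO3) used = 0.3456 x 0.01979 = 0.006839 mol, which equals the excess n(KOH).
So n(KOH) consumed by the sample = 0.01918 - 0.006839 = 0.01234 mol.
n(C9H8O4) = 0.01234 / 2 = 0.006172 mol.
mass C9H8O4 = 0.006172 x 180.16 = 1.112 g, so %C9H8O4 = 1.112/1.6433 x 100 = 67.7%.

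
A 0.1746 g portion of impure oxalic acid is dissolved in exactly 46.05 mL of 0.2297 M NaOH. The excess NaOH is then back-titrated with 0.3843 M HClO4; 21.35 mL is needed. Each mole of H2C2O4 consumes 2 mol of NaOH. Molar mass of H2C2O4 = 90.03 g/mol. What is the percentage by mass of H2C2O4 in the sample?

Total n(NaOH) added = 0.2297 x 0.04605 = 0.01058 mol.
n(HClO4) used = 0.3843 x 0.02135 = 0.008205 mol, which equals the excess n(NaOH).
So n(NaOH) consumed by the sample = 0.01058 - 0.008205 = 0.002373 mol.
n(H2C2O4) = 0.002373 / 2 = 0.001186 mol.
mass H2C2O4 = 0.001186 x 90.03 = 0.1068 g, so %H2C2O4 = 0.1068/0.1746 x 100 = 61.2%.

61.2%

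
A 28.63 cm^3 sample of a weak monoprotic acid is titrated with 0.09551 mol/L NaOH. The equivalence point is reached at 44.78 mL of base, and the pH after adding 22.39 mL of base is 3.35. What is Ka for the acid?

4.5 x 10^-4

22.39 mL is half of the equivalence volume, so this is the half-equivalence point where [HA] = [A^-].
At half-equivalence pH = pKa, so pKa = 3.35.
Ka = 10^(-3.35) = 4.5 x 10^-4.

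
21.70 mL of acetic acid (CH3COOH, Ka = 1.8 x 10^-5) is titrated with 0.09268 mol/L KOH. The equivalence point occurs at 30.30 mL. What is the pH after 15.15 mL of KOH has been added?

15.15 mL is exactly half the equivalence volume (30.30/2), i.e. the half-equivalence point.
There, n(HA) = n(A^-), so pH = pKa = -log(1.8 x 10^-5) = 4.74.

4.74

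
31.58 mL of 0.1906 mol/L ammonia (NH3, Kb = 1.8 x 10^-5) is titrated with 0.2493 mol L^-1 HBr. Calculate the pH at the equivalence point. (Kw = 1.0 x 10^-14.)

5.11

n(NH3) = 0.1906 x 0.03158 = 0.006019 mol; V(HBr) at equivalence = 0.006019/0.2493 = 0.02414 L.
At equivalence the base is fully converted to NH4+; total volume = 0.05572 L, so [NH4+] = 0.006019/0.05572 = 0.1080 M.
Ka(NH4+) = Kw/Kb = 1.0e-14 / 1.8 x 10^-5 = 5.56e-10.
[H^+] = sqrt(Ka x [NH4+]) = sqrt(5.56e-10 x 0.1080) = 7.75e-6 M.
pH = -log(7.75e-6) = 5.11.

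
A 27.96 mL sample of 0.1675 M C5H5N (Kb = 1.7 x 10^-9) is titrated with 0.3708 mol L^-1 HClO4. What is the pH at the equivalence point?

3.08

n(C5H5N) = 0.1675 x 0.02796 = 0.004683 mol; V(HClO4) at equivalence = 0.004683/0.3708 = 0.01263 L.
At equivalence the base is fully converted to C5H5NH+; total volume = 0.04059 L, so [C5H5NH+] = 0.004683/0.04059 = 0.1154 M.
Ka(C5H5NH+) = Kw/Kb = 1.0e-14 / 1.7 x 10^-9 = 5.88e-6.
[H^+] = sqrt(Ka x [C5H5NH+]) = sqrt(5.88e-6 x 0.1154) = 0.000824 M.
pH = -log(0.000824) = 3.08.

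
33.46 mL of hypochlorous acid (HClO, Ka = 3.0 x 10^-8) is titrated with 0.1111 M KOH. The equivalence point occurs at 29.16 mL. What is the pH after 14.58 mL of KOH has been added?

7.52

14.58 mL is exactly half the equivalence volume (29.16/2), i.e. the half-equivalence point.
There, n(HA) = n(A^-), so pH = pKa = -log(3.0 x 10^-8) = 7.52.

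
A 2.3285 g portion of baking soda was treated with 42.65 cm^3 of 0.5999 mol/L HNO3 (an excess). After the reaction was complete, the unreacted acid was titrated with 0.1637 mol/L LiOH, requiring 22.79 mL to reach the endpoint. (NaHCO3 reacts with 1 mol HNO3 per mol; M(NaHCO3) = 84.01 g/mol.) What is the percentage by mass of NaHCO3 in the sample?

78.9%

Total n(HNO3) added = 0.5999 x 0.04265 = 0.02559 mol.
n(LiOH) used = 0.1637 x 0.02279 = 0.003731 mol, which equals the excess n(HNO3).
So n(HNO3) consumed by the sample = 0.02559 - 0.003731 = 0.02186 mol.
n(NaHCO3) = 0.02186 / 1 = 0.02186 mol.
mass NaHCO3 = 0.02186 x 84.01 = 1.836 g, so %NaHCO3 = 1.836/2.3285 x 100 = 78.9%.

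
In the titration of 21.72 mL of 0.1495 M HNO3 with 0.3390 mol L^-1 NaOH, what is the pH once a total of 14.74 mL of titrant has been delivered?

12.68

n(acid) = 0.1495 x 0.02172 = 0.003247 mol; n(NaOH) added = 0.3390 x 0.01474 = 0.004997 mol.
Base is in excess by 0.004997 - 0.003247 = 0.001750 mol in a total volume of 0.03646 L.
[OH^-] = 0.001750/0.03646 = 0.04799 M, so pOH = 1.32 and pH = 14.00 - 1.32 = 12.68.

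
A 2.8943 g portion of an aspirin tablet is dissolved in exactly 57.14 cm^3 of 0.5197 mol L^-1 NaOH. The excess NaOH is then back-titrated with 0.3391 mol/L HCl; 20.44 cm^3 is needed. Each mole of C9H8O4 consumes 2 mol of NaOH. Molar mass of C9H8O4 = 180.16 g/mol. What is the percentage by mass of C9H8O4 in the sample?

70.9%

Total n(NaOH) added = 0.5197 x 0.05714 = 0.02970 mol.
n(HCl) used = 0.3391 x 0.02044 = 0.006931 mol, which equals the excess n(NaOH).
So n(NaOH) consumed by the sample = 0.02970 - 0.006931 = 0.02276 mol.
n(C9H8O4) = 0.02276 / 2 = 0.01138 mol.
mass C9H8O4 = 0.01138 x 180.16 = 2.051 g, so %C9H8O4 = 2.051/2.8943 x 100 = 70.9%.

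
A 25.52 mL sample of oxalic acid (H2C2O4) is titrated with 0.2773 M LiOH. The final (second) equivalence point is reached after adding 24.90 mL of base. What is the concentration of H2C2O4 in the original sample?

0.135 M

n(LiOH) = 0.2773 x 0.02490 = 0.006905 mol.
At the final (second) equivalence point, 2 mol OH^- react per mol H2C2O4, so n(H2C2O4) = 0.006905 / 2 = 0.003452 mol.
[H2C2O4] = 0.003452 / 0.02552 L = 0.135 M.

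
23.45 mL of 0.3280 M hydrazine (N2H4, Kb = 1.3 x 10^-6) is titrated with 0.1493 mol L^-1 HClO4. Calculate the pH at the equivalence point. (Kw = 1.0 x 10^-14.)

n(N2H4) = 0.3280 x 0.02345 = 0.007692 mol; V(HClO4) at equivalence = 0.007692/0.1493 = 0.05152 L.
At equivalence the base is fully converted to N2H5+; total volume = 0.07497 L, so [N2H5+] = 0.007692/0.07497 = 0.1026 M.
Ka(N2H5+) = Kw/Kb = 1.0e-14 / 1.3 x 10^-6 = 7.69e-9.
[H^+] = sqrt(Ka x [N2H5+]) = sqrt(7.69e-9 x 0.1026) = 2.81e-5 M.
pH = -log(2.81e-5) = 4.55.

4.55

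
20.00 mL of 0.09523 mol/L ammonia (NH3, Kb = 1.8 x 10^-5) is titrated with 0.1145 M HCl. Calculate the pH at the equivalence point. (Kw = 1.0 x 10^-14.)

5.27

n(NH3) = 0.09523 x 0.02000 = 0.001905 mol; V(HCl) at equivalence = 0.001905/0.1145 = 0.01663 L.
At equivalence the base is fully converted to NH4+; total volume = 0.03663 L, so [NH4+] = 0.001905/0.03663 = 0.05199 M.
Ka(NH4+) = Kw/Kb = 1.0e-14 / 1.8 x 10^-5 = 5.56e-10.
[H^+] = sqrt(Ka x [NH4+]) = sqrt(5.56e-10 x 0.05199) = 5.37e-6 M.
pH = -log(5.37e-6) = 5.27.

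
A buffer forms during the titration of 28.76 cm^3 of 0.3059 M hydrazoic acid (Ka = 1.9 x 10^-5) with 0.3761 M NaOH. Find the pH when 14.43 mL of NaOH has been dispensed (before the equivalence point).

4.93

Initial n(HN3) = 0.3059 x 0.02876 = 0.008798 mol.
n(NaOH) added = 0.3761 x 0.01443 = 0.005427 mol, converting that many moles of HN3 to N3-.
Remaining n(HN3) = 0.003371 mol; n(N3-) = 0.005427 mol.
By Henderson-Hasselbalch, pH = pKa + log([A^-]/[HA]) = 4.72 + log(0.005427/0.003371) = 4.72 + (+0.21) = 4.93.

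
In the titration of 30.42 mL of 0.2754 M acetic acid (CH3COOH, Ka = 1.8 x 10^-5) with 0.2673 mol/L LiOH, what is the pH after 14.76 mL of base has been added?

4.69

Initial n(CH3COOH) = 0.2754 x 0.03042 = 0.008378 mol.
n(LiOH) added = 0.2673 x 0.01476 = 0.003945 mol, converting that many moles of CH3COOH to CH3COO-.
Remaining n(CH3COOH) = 0.004432 mol; n(CH3COO-) = 0.003945 mol.
By Henderson-Hasselbalch, pH = pKa + log([A^-]/[HA]) = 4.74 + log(0.003945/0.004432) = 4.74 + (-0.05) = 4.69.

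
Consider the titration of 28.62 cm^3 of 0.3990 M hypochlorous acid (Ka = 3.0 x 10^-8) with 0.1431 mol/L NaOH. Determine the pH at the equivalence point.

n(HClO) = 0.3990 x 0.02862 = 0.01142 mol; V(NaOH) at equivalence = 0.01142/0.1431 = 0.07980 L.
At equivalence all the acid is converted to ClO-; total volume = 0.02862 + 0.07980 = 0.1084 L, so [ClO-] = 0.01142/0.1084 = 0.1053 M.
Kb = Kw/Ka = 1.0e-14 / 3.0 x 10^-8 = 3.33e-7.
[OH^-] = sqrt(Kb x [ClO-]) = sqrt(3.33e-7 x 0.1053) = 0.000187 M.
pOH = 3.73, so pH = 14.00 - 3.73 = 10.27.

10.27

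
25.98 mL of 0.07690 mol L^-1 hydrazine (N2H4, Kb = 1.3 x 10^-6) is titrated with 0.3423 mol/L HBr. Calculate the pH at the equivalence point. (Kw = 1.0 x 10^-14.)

n(N2H4) = 0.07690 x 0.02598 = 0.001998 mol; V(HBr) at equivalence = 0.001998/0.3423 = 0.005837 L.
At equivalence the base is fully converted to N2H5+; total volume = 0.03182 L, so [N2H5+] = 0.001998/0.03182 = 0.06279 M.
Ka(N2H5+) = Kw/Kb = 1.0e-14 / 1.3 x 10^-6 = 7.69e-9.
[H^+] = sqrt(Ka x [N2H5+]) = sqrt(7.69e-9 x 0.06279) = 2.20e-5 M.
pH = -log(2.20e-5) = 4.66.

4.66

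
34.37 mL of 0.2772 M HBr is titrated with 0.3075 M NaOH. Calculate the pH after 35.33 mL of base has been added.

n(acid) = 0.2772 x 0.03437 = 0.009527 mol; n(NaOH) added = 0.3075 x 0.03533 = 0.01086 mol.
Base is in excess by 0.01086 - 0.009527 = 0.001337 mol in a total volume of 0.06970 L.
[OH^-] = 0.001337/0.06970 = 0.01918 M, so pOH = 1.72 and pH = 14.00 - 1.72 = 12.28.

12.28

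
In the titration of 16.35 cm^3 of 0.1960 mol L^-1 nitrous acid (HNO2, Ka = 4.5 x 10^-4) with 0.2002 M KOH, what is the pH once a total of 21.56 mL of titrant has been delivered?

12.47

n(acid) = 0.1960 x 0.01635 = 0.003205 mol; n(KOH) added = 0.2002 x 0.02156 = 0.004316 mol.
Base is in excess by 0.004316 - 0.003205 = 0.001112 mol in a total volume of 0.03791 L.
[OH^-] = 0.001112/0.03791 = 0.02933 M, so pOH = 1.53 and pH = 14.00 - 1.53 = 12.47.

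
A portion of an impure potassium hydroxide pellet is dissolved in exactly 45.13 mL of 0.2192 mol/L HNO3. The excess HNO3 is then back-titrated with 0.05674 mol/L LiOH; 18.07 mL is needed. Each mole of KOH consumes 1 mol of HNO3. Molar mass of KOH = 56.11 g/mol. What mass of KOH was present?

0.498 g

Total n(HNO3) added = 0.2192 x 0.04513 = 0.009892 mol.
n(LiOH) used = 0.05674 x 0.01807 = 0.001025 mol, which equals the excess n(HNO3).
So n(HNO3) consumed by the sample = 0.009892 - 0.001025 = 0.008867 mol.
n(KOH) = 0.008867 / 1 = 0.008867 mol.
mass = 0.008867 mol x 56.11 g/mol = 0.498 g.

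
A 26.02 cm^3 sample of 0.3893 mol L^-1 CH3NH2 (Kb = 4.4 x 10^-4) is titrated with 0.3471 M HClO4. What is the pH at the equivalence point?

5.69

n(CH3NH2) = 0.3893 x 0.02602 = 0.01013 mol; V(HClO4) at equivalence = 0.01013/0.3471 = 0.02918 L.
At equivalence the base is fully converted to CH3NH3+; total volume = 0.05520 L, so [CH3NH3+] = 0.01013/0.05520 = 0.1835 M.
Ka(CH3NH3+) = Kw/Kb = 1.0e-14 / 4.4 x 10^-4 = 2.27e-11.
[H^+] = sqrt(Ka x [CH3NH3+]) = sqrt(2.27e-11 x 0.1835) = 2.04e-6 M.
pH = -log(2.04e-6) = 5.69.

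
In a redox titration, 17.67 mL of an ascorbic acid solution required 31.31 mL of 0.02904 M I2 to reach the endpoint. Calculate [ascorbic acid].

0.0515 M

n(I2) = 0.02904 x 0.03131 = 0.0009092 mol.
From the balanced equation, 1 mol I2 reacts with 1 mol ascorbic acid, so n(ascorbic acid) = 0.0009092 x 1/1 = 0.0009092 mol.
[ascorbic acid] = 0.0009092 / 0.01767 L = 0.0515 M.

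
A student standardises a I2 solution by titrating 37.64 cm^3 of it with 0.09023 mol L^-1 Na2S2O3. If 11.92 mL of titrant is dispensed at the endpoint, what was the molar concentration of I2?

0.0143 M

n(Na2S2O3) = 0.09023 x 0.01192 = 0.001076 mol.
From the balanced equation, 2 mol Na2S2O3 reacts with 1 mol I2, so n(I2) = 0.001076 x 1/2 = 0.0005378 mol.
[I2] = 0.0005378 / 0.03764 L = 0.0143 M.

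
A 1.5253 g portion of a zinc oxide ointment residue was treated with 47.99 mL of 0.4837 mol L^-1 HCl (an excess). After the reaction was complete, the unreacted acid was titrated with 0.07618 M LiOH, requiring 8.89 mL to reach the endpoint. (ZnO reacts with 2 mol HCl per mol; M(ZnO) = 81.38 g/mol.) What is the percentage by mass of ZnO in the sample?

60.1%

Total n(HCl) added = 0.4837 x 0.04799 = 0.02321 mol.
n(LiOH) used = 0.07618 x 0.008890 = 0.0006772 mol, which equals the excess n(HCl).
So n(HCl) consumed by the sample = 0.02321 - 0.0006772 = 0.02254 mol.
n(ZnO) = 0.02254 / 2 = 0.01127 mol.
mass ZnO = 0.01127 x 81.38 = 0.9170 g, so %ZnO = 0.9170/1.5253 x 100 = 60.1%.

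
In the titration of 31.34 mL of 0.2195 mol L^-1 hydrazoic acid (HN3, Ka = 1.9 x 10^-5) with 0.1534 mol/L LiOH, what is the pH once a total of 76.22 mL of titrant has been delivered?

n(acid) = 0.2195 x 0.03134 = 0.006879 mol; n(LiOH) added = 0.1534 x 0.07622 = 0.01169 mol.
Base is in excess by 0.01169 - 0.006879 = 0.004813 mol in a total volume of 0.1076 L.
[OH^-] = 0.004813/0.1076 = 0.04475 M, so pOH = 1.35 and pH = 14.00 - 1.35 = 12.65.

12.65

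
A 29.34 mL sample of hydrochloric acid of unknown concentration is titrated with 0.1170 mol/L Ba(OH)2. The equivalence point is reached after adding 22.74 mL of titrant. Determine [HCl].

0.181 M

n(Ba(OH)2) delivered = 0.1170 x 0.02274 = 0.002661 mol.
The reaction is 2 HCl + 1 Ba(OH)2, so n(HCl) = 0.002661 x 2/1 = 0.005321 mol.
[HCl] = 0.005321 mol / 0.02934 L = 0.181 M.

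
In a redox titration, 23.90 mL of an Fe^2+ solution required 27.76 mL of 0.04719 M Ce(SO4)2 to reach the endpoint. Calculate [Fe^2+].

n(Ce(SO4)2) = 0.04719 x 0.02776 = 0.001310 mol.
From the balanced equation, 1 mol Ce(SO4)2 reacts with 1 mol Fe^2+, so n(Fe^2+) = 0.001310 x 1/1 = 0.001310 mol.
[Fe^2+] = 0.001310 / 0.02390 L = 0.0548 M.

0.0548 M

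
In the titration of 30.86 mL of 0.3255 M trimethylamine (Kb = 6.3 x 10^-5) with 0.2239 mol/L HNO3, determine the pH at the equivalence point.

5.34

n((CH3)3N) = 0.3255 x 0.03086 = 0.01004 mol; V(HNO3) at equivalence = 0.01004/0.2239 = 0.04486 L.
At equivalence the base is fully converted to (CH3)3NH+; total volume = 0.07572 L, so [(CH3)3NH+] = 0.01004/0.07572 = 0.1327 M.
Ka((CH3)3NH+) = Kw/Kb = 1.0e-14 / 6.3 x 10^-5 = 1.59e-10.
[H^+] = sqrt(Ka x [(CH3)3NH+]) = sqrt(1.59e-10 x 0.1327) = 4.59e-6 M.
pH = -log(4.59e-6) = 5.34.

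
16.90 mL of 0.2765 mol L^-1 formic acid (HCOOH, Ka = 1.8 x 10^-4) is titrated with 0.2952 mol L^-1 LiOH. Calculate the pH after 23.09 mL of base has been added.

12.73

n(acid) = 0.2765 x 0.01690 = 0.004673 mol; n(LiOH) added = 0.2952 x 0.02309 = 0.006816 mol.
Base is in excess by 0.006816 - 0.004673 = 0.002143 mol in a total volume of 0.03999 L.
[OH^-] = 0.002143/0.03999 = 0.05360 M, so pOH = 1.27 and pH = 14.00 - 1.27 = 12.73.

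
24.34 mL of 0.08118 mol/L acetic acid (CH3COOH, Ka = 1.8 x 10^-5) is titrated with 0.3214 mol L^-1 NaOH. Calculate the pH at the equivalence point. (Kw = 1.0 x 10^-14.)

8.78

n(CH3COOH) = 0.08118 x 0.02434 = 0.001976 mol; V(NaOH) at equivalence = 0.001976/0.3214 = 0.006148 L.
At equivalence all the acid is converted to CH3COO-; total volume = 0.02434 + 0.006148 = 0.03049 L, so [CH3COO-] = 0.001976/0.03049 = 0.06481 M.
Kb = Kw/Ka = 1.0e-14 / 1.8 x 10^-5 = 5.56e-10.
[OH^-] = sqrt(Kb x [CH3COO-]) = sqrt(5.56e-10 x 0.06481) = 6.00e-6 M.
pOH = 5.22, so pH = 14.00 - 5.22 = 8.78.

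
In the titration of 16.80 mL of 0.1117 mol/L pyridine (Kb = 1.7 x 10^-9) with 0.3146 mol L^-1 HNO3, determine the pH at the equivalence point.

3.16

n(C5H5N) = 0.1117 x 0.01680 = 0.001877 mol; V(HNO3) at equivalence = 0.001877/0.3146 = 0.005965 L.
At equivalence the base is fully converted to C5H5NH+; total volume = 0.02276 L, so [C5H5NH+] = 0.001877/0.02276 = 0.08243 M.
Ka(C5H5NH+) = Kw/Kb = 1.0e-14 / 1.7 x 10^-9 = 5.88e-6.
[H^+] = sqrt(Ka x [C5H5NH+]) = sqrt(5.88e-6 x 0.08243) = 0.000696 M.
pH = -log(0.000696) = 3.16.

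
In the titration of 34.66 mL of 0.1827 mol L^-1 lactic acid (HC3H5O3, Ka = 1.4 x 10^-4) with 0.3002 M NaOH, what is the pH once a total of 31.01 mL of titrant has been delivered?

12.66

n(acid) = 0.1827 x 0.03466 = 0.006332 mol; n(NaOH) added = 0.3002 x 0.03101 = 0.009309 mol.
Base is in excess by 0.009309 - 0.006332 = 0.002977 mol in a total volume of 0.06567 L.
[OH^-] = 0.002977/0.06567 = 0.04533 M, so pOH = 1.34 and pH = 14.00 - 1.34 = 12.66.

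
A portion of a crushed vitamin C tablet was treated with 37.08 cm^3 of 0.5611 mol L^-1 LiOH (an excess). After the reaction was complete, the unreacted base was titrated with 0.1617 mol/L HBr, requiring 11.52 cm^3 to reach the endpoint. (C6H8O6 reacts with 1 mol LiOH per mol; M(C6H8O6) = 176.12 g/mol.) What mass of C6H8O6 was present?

3.34 g

Total n(LiOH) added = 0.5611 x 0.03708 = 0.02081 mol.
n(HBr) used = 0.1617 x 0.01152 = 0.001863 mol, which equals the excess n(LiOH).
So n(LiOH) consumed by the sample = 0.02081 - 0.001863 = 0.01894 mol.
n(C6H8O6) = 0.01894 / 1 = 0.01894 mol.
mass = 0.01894 mol x 176.12 g/mol = 3.34 g.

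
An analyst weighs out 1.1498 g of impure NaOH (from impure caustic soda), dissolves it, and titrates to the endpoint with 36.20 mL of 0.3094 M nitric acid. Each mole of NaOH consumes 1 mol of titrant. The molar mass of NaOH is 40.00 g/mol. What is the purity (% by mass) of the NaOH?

n(HNO3) = 0.3094 x 0.03620 = 0.01120 mol.
n(NaOH) = 0.01120 / 1 = 0.01120 mol.
mass of NaOH = 0.01120 x 40.00 = 0.4480 g.
% purity = 0.4480 / 1.1498 x 100 = 39.0%.

39.0%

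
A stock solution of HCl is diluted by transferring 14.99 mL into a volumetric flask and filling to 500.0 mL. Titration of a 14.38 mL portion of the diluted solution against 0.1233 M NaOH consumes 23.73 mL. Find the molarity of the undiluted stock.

6.79 M

n(NaOH) = 0.1233 x 0.02373 = 0.002926 mol.
n(HCl) in the aliquot = 0.002926 mol.
[diluted HCl] = 0.002926 / 0.01438 = 0.2035 M.
Dilution factor = 500.0/14.99 = 33.36, so [stock] = 0.2035 x 33.36 = 6.79 M.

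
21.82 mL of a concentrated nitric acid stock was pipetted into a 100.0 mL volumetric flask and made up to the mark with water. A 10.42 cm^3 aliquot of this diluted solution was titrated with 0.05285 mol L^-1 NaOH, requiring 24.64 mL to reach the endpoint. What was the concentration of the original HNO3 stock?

0.573 M

n(NaOH) = 0.05285 x 0.02464 = 0.001302 mol.
n(HNO3) in the aliquot = 0.001302 mol.
[diluted HNO3] = 0.001302 / 0.01042 = 0.1250 M.
Dilution factor = 100.0/21.82 = 4.583, so [stock] = 0.1250 x 4.583 = 0.573 M.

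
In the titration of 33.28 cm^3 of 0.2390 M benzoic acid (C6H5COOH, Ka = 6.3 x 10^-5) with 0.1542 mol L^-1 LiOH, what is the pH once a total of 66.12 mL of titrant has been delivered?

12.35

n(acid) = 0.2390 x 0.03328 = 0.007954 mol; n(LiOH) added = 0.1542 x 0.06612 = 0.01020 mol.
Base is in excess by 0.01020 - 0.007954 = 0.002242 mol in a total volume of 0.09940 L.
[OH^-] = 0.002242/0.09940 = 0.02255 M, so pOH = 1.65 and pH = 14.00 - 1.65 = 12.35.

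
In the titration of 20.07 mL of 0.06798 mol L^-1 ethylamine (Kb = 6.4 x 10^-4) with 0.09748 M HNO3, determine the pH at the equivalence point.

n(C2H5NH2) = 0.06798 x 0.02007 = 0.001364 mol; V(HNO3) at equivalence = 0.001364/0.09748 = 0.01400 L.
At equivalence the base is fully converted to C2H5NH3+; total volume = 0.03407 L, so [C2H5NH3+] = 0.001364/0.03407 = 0.04005 M.
Ka(C2H5NH3+) = Kw/Kb = 1.0e-14 / 6.4 x 10^-4 = 1.56e-11.
[H^+] = sqrt(Ka x [C2H5NH3+]) = sqrt(1.56e-11 x 0.04005) = 7.91e-7 M.
pH = -log(7.91e-7) = 6.10.

6.10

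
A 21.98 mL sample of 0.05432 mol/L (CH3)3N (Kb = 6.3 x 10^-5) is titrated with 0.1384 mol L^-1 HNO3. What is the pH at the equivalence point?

n((CH3)3N) = 0.05432 x 0.02198 = 0.001194 mol; V(HNO3) at equivalence = 0.001194/0.1384 = 0.008627 L.
At equivalence the base is fully converted to (CH3)3NH+; total volume = 0.03061 L, so [(CH3)3NH+] = 0.001194/0.03061 = 0.03901 M.
Ka((CH3)3NH+) = Kw/Kb = 1.0e-14 / 6.3 x 10^-5 = 1.59e-10.
[H^+] = sqrt(Ka x [(CH3)3NH+]) = sqrt(1.59e-10 x 0.03901) = 2.49e-6 M.
pH = -log(2.49e-6) = 5.60.

5.60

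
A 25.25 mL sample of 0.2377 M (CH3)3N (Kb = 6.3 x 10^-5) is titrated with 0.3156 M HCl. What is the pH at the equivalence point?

5.33

n((CH3)3N) = 0.2377 x 0.02525 = 0.006002 mol; V(HCl) at equivalence = 0.006002/0.3156 = 0.01902 L.
At equivalence the base is fully converted to (CH3)3NH+; total volume = 0.04427 L, so [(CH3)3NH+] = 0.006002/0.04427 = 0.1356 M.
Ka((CH3)3NH+) = Kw/Kb = 1.0e-14 / 6.3 x 10^-5 = 1.59e-10.
[H^+] = sqrt(Ka x [(CH3)3NH+]) = sqrt(1.59e-10 x 0.1356) = 4.64e-6 M.
pH = -log(4.64e-6) = 5.33.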